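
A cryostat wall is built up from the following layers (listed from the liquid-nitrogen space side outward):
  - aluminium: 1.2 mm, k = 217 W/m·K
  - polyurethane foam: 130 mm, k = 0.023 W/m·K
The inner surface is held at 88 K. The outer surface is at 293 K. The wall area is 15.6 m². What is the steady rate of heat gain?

Treating each layer as a thermal resistance in series:
R_aluminium = L/(kA) = 0.0012/(217×15.6) = 3.545×10^-7 K/W
R_polyurethane foam = L/(kA) = 0.13/(0.023×15.6) = 0.3623 K/W
R_total = 0.3623 K/W
Q = ΔT / R_total = 205 / 0.3623

Q ≈ 566 W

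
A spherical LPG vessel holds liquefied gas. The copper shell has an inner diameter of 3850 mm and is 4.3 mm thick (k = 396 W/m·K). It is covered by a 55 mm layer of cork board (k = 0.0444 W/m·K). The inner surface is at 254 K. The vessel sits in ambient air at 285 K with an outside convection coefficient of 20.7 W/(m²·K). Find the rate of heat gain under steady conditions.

Q ≈ 1160 W

For a spherical shell R = (1/r₁ − 1/r₂)/(4πk); film R = 1/(h·4πr²). In series:
R_copper shell = (1/1.925 − 1/1.9293)/(4π×396) = 2.327×10^-7 K/W
R_cork board = (1/1.9293 − 1/1.9843)/(4π×0.0444) = 0.02575 K/W
R_outer film = 1/(h·4πr_o²) = 1/(20.7×4π×1.9843²) = 9.763×10^-4 K/W
R_total = 0.02673 K/W
Q = ΔT/R_total = 31/0.02673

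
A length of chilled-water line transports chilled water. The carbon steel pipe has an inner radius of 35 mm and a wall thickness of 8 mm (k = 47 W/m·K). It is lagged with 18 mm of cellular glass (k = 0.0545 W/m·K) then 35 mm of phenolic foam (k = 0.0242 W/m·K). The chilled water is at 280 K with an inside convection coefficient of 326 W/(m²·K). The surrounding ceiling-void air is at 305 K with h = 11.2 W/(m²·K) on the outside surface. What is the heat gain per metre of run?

For a radial system each layer contributes R = ln(r_out/r_in)/(2πkL); films add R = 1/(hA).
R_inner film = 1/(h_i·2πr₁L) = 1/(326×2π×0.035×1) = 0.01395 K/W
R_carbon steel pipe wall = ln(43/35)/(2π×47×1) = 6.971×10^-4 K/W
R_cellular glass = ln(61/43)/(2π×0.0545×1) = 1.021 K/W
R_phenolic foam = ln(96/61)/(2π×0.0242×1) = 2.982 K/W
R_outer film = 1/(h_o·2πr_oL) = 1/(11.2×2π×0.096×1) = 0.148 K/W
R_total = 4.166 K/W
Q = ΔT/R_total = 25/4.166

q′ ≈ 6 W/m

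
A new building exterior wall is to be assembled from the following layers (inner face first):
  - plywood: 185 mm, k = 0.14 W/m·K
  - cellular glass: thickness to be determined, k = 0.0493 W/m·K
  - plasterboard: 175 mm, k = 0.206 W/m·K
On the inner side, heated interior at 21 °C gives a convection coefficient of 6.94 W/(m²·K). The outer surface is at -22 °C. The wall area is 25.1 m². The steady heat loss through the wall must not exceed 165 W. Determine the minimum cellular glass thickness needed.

L ≈ 208 mm

Series thermal resistances:
R_inner film = 1/(h_i·A) = 1/(6.94×25.1) = 0.005741 K/W
R_plywood = L/(kA) = 0.185/(0.14×25.1) = 0.05265 K/W
R_plasterboard = L/(kA) = 0.175/(0.206×25.1) = 0.03385 K/W
Sum of the known resistances R_other = 0.09223 K/W
Required total resistance R_tot = ΔT/Q_allow = 43/165 = 0.2606 K/W
R_cellular glass = R_tot − R_other = 0.1684 K/W
L = R·k·A = 0.1684×0.0493×25.1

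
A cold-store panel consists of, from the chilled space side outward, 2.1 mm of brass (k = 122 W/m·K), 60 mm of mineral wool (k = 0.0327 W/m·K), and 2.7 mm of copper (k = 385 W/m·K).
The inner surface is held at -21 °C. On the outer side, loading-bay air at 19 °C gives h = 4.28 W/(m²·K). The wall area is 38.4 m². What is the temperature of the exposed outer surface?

Thermal resistances in series:
R_brass = L/(kA) = 0.0021/(122×38.4) = 4.483×10^-7 K/W
R_mineral wool = L/(kA) = 0.06/(0.0327×38.4) = 0.04778 K/W
R_copper = L/(kA) = 0.0027/(385×38.4) = 1.826×10^-7 K/W
R_outer film = 1/(h_o·A) = 1/(4.28×38.4) = 0.006085 K/W
R_total = 0.05387 K/W;  Q = ΔT/R_total = 40/0.05387 = 742.6 W
T_interface = T_inner + Q·ΣR(inner→interface) = -21 + 743×0.04778

T ≈ 14.5 °C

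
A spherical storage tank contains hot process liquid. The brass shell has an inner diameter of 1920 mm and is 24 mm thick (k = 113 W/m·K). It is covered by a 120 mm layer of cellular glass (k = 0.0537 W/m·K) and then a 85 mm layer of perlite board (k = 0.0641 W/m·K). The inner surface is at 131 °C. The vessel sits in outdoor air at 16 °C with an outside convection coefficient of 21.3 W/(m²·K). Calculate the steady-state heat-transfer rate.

Q ≈ 466 W

Radial (spherical) resistances in series:
R_brass shell = (1/0.96 − 1/0.984)/(4π×113) = 1.789×10^-5 K/W
R_cellular glass = (1/0.984 − 1/1.104)/(4π×0.0537) = 0.1637 K/W
R_perlite board = (1/1.104 − 1/1.189)/(4π×0.0641) = 0.08039 K/W
R_outer film = 1/(h·4πr_o²) = 1/(21.3×4π×1.189²) = 0.002643 K/W
R_total = 0.2467 K/W
Q = ΔT/R_total = 115/0.2467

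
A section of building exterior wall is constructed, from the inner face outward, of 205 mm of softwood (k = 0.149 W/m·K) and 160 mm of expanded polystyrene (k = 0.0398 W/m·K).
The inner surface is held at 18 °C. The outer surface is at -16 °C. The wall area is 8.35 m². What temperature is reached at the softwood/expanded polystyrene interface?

T ≈ 9.33 °C

Series thermal resistances:
R_softwood = L/(kA) = 0.205/(0.149×8.35) = 0.1648 K/W
R_expanded polystyrene = L/(kA) = 0.16/(0.0398×8.35) = 0.4814 K/W
R_total = 0.6462 K/W;  Q = ΔT/R_total = 34/0.6462 = 52.61 W
T_interface = T_inner − Q·ΣR(inner→interface) = 18 − 52.6×0.1648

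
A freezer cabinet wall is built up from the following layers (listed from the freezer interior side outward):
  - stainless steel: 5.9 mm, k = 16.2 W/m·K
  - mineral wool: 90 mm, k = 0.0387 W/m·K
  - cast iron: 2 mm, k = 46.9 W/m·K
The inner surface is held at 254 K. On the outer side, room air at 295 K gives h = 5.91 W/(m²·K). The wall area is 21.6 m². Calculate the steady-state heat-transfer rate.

Q ≈ 355 W

Thermal resistances in series:
R_stainless steel = L/(kA) = 0.0059/(16.2×21.6) = 1.686×10^-5 K/W
R_mineral wool = L/(kA) = 0.09/(0.0387×21.6) = 0.1077 K/W
R_cast iron = L/(kA) = 0.002/(46.9×21.6) = 1.974×10^-6 K/W
R_outer film = 1/(h_o·A) = 1/(5.91×21.6) = 0.007834 K/W
R_total = 0.1155 K/W
Q = ΔT / R_total = 41 / 0.1155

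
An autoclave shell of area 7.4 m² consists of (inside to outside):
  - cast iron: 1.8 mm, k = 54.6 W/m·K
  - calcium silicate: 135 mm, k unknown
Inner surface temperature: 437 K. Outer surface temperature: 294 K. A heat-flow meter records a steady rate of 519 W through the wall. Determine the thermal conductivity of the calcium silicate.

k ≈ 0.0662 W/(m·K)

Model the wall as resistances in series:
R_cast iron = L/(kA) = 0.0018/(54.6×7.4) = 4.455×10^-6 K/W
Sum of known resistances R_other = 4.455×10^-6 K/W
Total R = ΔT/Q = 143/519 = 0.2755 K/W
R_calcium silicate = R_total − R_other = 0.2755 K/W
k = L/(R·A) = 0.135/(0.2755×7.4)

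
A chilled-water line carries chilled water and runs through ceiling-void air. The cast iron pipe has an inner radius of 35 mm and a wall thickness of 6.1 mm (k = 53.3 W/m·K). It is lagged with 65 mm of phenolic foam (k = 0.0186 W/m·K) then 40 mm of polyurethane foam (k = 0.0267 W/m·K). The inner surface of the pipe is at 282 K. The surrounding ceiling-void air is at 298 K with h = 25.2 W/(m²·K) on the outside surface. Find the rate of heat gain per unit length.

For a radial system each layer contributes R = ln(r_out/r_in)/(2πkL); films add R = 1/(hA).
R_cast iron pipe wall = ln(41.1/35)/(2π×53.3×1) = 4.797×10^-4 K/W
R_phenolic foam = ln(106.1/41.1)/(2π×0.0186×1) = 8.115 K/W
R_polyurethane foam = ln(146.1/106.1)/(2π×0.0267×1) = 1.907 K/W
R_outer film = 1/(h_o·2πr_oL) = 1/(25.2×2π×0.1461×1) = 0.04323 K/W
R_total = 10.07 K/W
Q = ΔT/R_total = 16/10.07

q′ ≈ 1.59 W/m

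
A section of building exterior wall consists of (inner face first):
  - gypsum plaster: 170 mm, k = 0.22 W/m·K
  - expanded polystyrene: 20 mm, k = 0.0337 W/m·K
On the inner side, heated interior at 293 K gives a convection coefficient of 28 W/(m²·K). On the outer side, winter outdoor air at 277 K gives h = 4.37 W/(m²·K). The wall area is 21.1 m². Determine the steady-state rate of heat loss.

Treating each layer as a thermal resistance in series:
R_inner film = 1/(h_i·A) = 1/(28×21.1) = 0.001693 K/W
R_gypsum plaster = L/(kA) = 0.17/(0.22×21.1) = 0.03662 K/W
R_expanded polystyrene = L/(kA) = 0.02/(0.0337×21.1) = 0.02813 K/W
R_outer film = 1/(h_o·A) = 1/(4.37×21.1) = 0.01085 K/W
R_total = 0.07729 K/W
Q = ΔT / R_total = 16 / 0.07729

Q ≈ 207 W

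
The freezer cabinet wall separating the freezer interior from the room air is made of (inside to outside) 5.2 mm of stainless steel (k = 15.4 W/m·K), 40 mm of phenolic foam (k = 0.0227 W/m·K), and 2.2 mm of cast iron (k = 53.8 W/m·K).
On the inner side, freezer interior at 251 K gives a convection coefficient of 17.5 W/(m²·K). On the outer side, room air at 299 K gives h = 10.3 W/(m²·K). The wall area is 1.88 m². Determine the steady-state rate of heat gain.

Q ≈ 47.1 W

Treating each layer as a thermal resistance in series:
R_inner film = 1/(h_i·A) = 1/(17.5×1.88) = 0.0304 K/W
R_stainless steel = L/(kA) = 0.0052/(15.4×1.88) = 1.796×10^-4 K/W
R_phenolic foam = L/(kA) = 0.04/(0.0227×1.88) = 0.9373 K/W
R_cast iron = L/(kA) = 0.0022/(53.8×1.88) = 2.175×10^-5 K/W
R_outer film = 1/(h_o·A) = 1/(10.3×1.88) = 0.05164 K/W
R_total = 1.02 K/W
Q = ΔT / R_total = 48 / 1.02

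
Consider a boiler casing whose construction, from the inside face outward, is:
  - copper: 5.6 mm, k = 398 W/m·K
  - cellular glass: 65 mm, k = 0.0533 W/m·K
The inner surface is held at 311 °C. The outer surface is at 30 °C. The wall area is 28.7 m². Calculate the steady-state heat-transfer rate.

Model the wall as resistances in series:
R_copper = L/(kA) = 0.0056/(398×28.7) = 4.903×10^-7 K/W
R_cellular glass = L/(kA) = 0.065/(0.0533×28.7) = 0.04249 K/W
R_total = 0.04249 K/W
Q = ΔT / R_total = 281 / 0.04249

Q ≈ 6610 W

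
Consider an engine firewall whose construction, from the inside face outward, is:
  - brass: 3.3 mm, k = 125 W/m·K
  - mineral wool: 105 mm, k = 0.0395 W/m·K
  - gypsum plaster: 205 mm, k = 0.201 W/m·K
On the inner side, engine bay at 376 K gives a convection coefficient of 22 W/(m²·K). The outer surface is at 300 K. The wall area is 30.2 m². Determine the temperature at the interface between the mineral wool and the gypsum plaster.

T ≈ 321 K

Series thermal resistances:
R_inner film = 1/(h_i·A) = 1/(22×30.2) = 0.001505 K/W
R_brass = L/(kA) = 0.0033/(125×30.2) = 8.742×10^-7 K/W
R_mineral wool = L/(kA) = 0.105/(0.0395×30.2) = 0.08802 K/W
R_gypsum plaster = L/(kA) = 0.205/(0.201×30.2) = 0.03377 K/W
R_total = 0.1233 K/W;  Q = ΔT/R_total = 76/0.1233 = 616.4 W
T_interface = T_inner − Q·ΣR(inner→interface) = 376 − 616×0.08953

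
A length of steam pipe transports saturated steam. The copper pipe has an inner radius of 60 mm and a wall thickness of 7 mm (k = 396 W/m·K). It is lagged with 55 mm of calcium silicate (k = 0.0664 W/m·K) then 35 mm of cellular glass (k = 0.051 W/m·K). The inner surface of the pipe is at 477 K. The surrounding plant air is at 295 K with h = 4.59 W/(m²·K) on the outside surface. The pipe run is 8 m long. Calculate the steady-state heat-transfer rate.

Q ≈ 596 W

Cylindrical conduction, so R = ln(r₂/r₁)/(2πkL) per layer, in series:
R_copper pipe wall = ln(67/60)/(2π×396×8) = 5.544×10^-6 K/W
R_calcium silicate = ln(122/67)/(2π×0.0664×8) = 0.1796 K/W
R_cellular glass = ln(157/122)/(2π×0.051×8) = 0.09839 K/W
R_outer film = 1/(h_o·2πr_oL) = 1/(4.59×2π×0.157×8) = 0.02761 K/W
R_total = 0.3056 K/W
Q = ΔT/R_total = 182/0.3056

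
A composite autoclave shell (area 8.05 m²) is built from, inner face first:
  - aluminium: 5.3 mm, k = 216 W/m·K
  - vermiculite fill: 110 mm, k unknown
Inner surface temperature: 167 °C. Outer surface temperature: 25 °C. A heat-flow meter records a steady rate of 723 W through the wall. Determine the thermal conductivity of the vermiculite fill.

Model the wall as resistances in series:
R_aluminium = L/(kA) = 0.0053/(216×8.05) = 3.048×10^-6 K/W
Sum of known resistances R_other = 3.048×10^-6 K/W
Total R = ΔT/Q = 142/723 = 0.1964 K/W
R_vermiculite fill = R_total − R_other = 0.1964 K/W
k = L/(R·A) = 0.11/(0.1964×8.05)

k ≈ 0.0696 W/(m·K)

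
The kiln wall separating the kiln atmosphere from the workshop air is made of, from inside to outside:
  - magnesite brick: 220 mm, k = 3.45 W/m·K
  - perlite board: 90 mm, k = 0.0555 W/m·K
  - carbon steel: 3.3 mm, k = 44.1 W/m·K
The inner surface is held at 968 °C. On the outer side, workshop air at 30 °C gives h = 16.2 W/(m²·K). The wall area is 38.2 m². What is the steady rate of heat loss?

Q ≈ 20500 W

Thermal resistances in series:
R_magnesite brick = L/(kA) = 0.22/(3.45×38.2) = 0.001669 K/W
R_perlite board = L/(kA) = 0.09/(0.0555×38.2) = 0.04245 K/W
R_carbon steel = L/(kA) = 0.0033/(44.1×38.2) = 1.959×10^-6 K/W
R_outer film = 1/(h_o·A) = 1/(16.2×38.2) = 0.001616 K/W
R_total = 0.04574 K/W
Q = ΔT / R_total = 938 / 0.04574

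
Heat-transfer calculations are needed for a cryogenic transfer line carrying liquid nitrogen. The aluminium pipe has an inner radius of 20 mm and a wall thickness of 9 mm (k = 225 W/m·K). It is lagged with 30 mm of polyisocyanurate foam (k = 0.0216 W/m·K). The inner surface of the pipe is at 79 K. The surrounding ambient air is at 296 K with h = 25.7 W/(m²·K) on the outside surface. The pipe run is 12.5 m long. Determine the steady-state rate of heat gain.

Cylindrical conduction, so R = ln(r₂/r₁)/(2πkL) per layer, in series:
R_aluminium pipe wall = ln(29/20)/(2π×225×12.5) = 2.103×10^-5 K/W
R_polyisocyanurate foam = ln(59/29)/(2π×0.0216×12.5) = 0.4187 K/W
R_outer film = 1/(h_o·2πr_oL) = 1/(25.7×2π×0.059×12.5) = 0.008397 K/W
R_total = 0.4271 K/W
Q = ΔT/R_total = 217/0.4271

Q ≈ 508 W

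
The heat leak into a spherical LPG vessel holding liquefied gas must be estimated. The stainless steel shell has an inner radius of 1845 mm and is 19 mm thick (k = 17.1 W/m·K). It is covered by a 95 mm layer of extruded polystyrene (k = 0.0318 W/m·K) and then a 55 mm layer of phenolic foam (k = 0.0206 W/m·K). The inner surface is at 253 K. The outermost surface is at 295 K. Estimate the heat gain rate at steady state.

Radial (spherical) resistances in series:
R_stainless steel shell = (1/1.845 − 1/1.864)/(4π×17.1) = 2.571×10^-5 K/W
R_extruded polystyrene = (1/1.864 − 1/1.959)/(4π×0.0318) = 0.0651 K/W
R_phenolic foam = (1/1.959 − 1/2.014)/(4π×0.0206) = 0.05385 K/W
R_total = 0.119 K/W
Q = ΔT/R_total = 42/0.119

Q ≈ 353 W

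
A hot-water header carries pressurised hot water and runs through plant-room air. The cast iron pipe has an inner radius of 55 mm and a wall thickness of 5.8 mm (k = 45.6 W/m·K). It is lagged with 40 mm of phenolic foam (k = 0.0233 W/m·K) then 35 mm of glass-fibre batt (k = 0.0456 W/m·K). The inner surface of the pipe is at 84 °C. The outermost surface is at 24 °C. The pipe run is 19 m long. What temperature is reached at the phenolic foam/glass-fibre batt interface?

T ≈ 37.9 °C

Per-layer cylindrical resistances, series-summed:
R_cast iron pipe wall = ln(60.8/55)/(2π×45.6×19) = 1.842×10^-5 K/W
R_phenolic foam = ln(100.8/60.8)/(2π×0.0233×19) = 0.1817 K/W
R_glass-fibre batt = ln(135.8/100.8)/(2π×0.0456×19) = 0.05475 K/W
R_total = 0.2365 K/W
Q = ΔT/R_total = 60/0.2365
Q = 254 W
T_interface = T_inner − Q·ΣR(inner→interface) = 84 − 254×0.1818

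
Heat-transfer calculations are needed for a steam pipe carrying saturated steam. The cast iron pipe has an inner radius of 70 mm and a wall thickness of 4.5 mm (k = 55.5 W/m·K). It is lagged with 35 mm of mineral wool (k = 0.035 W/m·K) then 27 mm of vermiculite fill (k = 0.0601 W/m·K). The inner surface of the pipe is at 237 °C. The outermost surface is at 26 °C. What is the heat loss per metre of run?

q′ ≈ 90.4 W/m

For a radial system each layer contributes R = ln(r_out/r_in)/(2πkL); films add R = 1/(hA).
R_cast iron pipe wall = ln(74.5/70)/(2π×55.5×1) = 1.787×10^-4 K/W
R_mineral wool = ln(109.5/74.5)/(2π×0.035×1) = 1.751 K/W
R_vermiculite fill = ln(136.5/109.5)/(2π×0.0601×1) = 0.5837 K/W
R_total = 2.335 K/W
Q = ΔT/R_total = 211/2.335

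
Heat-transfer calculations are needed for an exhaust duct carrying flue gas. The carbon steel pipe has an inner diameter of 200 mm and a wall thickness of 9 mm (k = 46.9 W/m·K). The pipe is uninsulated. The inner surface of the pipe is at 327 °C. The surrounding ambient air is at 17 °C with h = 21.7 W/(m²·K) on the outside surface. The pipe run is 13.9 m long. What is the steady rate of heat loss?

Per-layer cylindrical resistances, series-summed:
R_carbon steel pipe wall = ln(109/100)/(2π×46.9×13.9) = 2.104×10^-5 K/W
R_outer film = 1/(h_o·2πr_oL) = 1/(21.7×2π×0.109×13.9) = 0.004841 K/W
R_total = 0.004862 K/W
Q = ΔT/R_total = 310/0.004862

Q ≈ 63800 W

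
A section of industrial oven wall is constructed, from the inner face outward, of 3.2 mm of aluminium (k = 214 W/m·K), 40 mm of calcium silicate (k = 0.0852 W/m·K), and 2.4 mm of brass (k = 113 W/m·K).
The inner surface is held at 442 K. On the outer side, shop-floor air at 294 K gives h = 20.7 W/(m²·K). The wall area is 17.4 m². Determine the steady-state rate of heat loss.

Q ≈ 4970 W

Series thermal resistances:
R_aluminium = L/(kA) = 0.0032/(214×17.4) = 8.594×10^-7 K/W
R_calcium silicate = L/(kA) = 0.04/(0.0852×17.4) = 0.02698 K/W
R_brass = L/(kA) = 0.0024/(113×17.4) = 1.221×10^-6 K/W
R_outer film = 1/(h_o·A) = 1/(20.7×17.4) = 0.002776 K/W
R_total = 0.02976 K/W
Q = ΔT / R_total = 148 / 0.02976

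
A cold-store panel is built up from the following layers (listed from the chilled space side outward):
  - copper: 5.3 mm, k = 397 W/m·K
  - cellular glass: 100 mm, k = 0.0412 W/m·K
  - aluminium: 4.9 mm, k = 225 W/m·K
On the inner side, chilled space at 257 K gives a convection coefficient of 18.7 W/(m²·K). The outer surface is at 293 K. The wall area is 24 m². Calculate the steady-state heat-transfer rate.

Q ≈ 348 W

Model the wall as resistances in series:
R_inner film = 1/(h_i·A) = 1/(18.7×24) = 0.002228 K/W
R_copper = L/(kA) = 0.0053/(397×24) = 5.563×10^-7 K/W
R_cellular glass = L/(kA) = 0.1/(0.0412×24) = 0.1011 K/W
R_aluminium = L/(kA) = 0.0049/(225×24) = 9.074×10^-7 K/W
R_total = 0.1034 K/W
Q = ΔT / R_total = 36 / 0.1034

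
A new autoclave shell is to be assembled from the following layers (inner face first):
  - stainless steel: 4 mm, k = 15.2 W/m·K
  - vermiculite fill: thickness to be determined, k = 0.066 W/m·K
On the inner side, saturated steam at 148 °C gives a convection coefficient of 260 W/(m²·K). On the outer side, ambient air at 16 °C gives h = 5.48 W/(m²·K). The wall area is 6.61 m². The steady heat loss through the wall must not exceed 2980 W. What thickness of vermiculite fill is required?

Treating each layer as a thermal resistance in series:
R_inner film = 1/(h_i·A) = 1/(260×6.61) = 5.819×10^-4 K/W
R_stainless steel = L/(kA) = 0.004/(15.2×6.61) = 3.981×10^-5 K/W
R_outer film = 1/(h_o·A) = 1/(5.48×6.61) = 0.02761 K/W
Sum of the known resistances R_other = 0.02823 K/W
Required total resistance R_tot = ΔT/Q_allow = 132/2980 = 0.0443 K/W
R_vermiculite fill = R_tot − R_other = 0.01607 K/W
L = R·k·A = 0.01607×0.066×6.61

L ≈ 7.01 mm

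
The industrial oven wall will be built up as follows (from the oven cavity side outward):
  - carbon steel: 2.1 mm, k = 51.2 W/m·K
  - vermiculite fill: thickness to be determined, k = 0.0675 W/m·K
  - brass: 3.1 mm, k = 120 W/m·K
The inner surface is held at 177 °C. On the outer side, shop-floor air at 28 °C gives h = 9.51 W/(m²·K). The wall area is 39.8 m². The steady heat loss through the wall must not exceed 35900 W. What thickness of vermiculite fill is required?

L ≈ 4.05 mm

Using the resistance-network approach (series):
R_carbon steel = L/(kA) = 0.0021/(51.2×39.8) = 1.031×10^-6 K/W
R_brass = L/(kA) = 0.0031/(120×39.8) = 6.491×10^-7 K/W
R_outer film = 1/(h_o·A) = 1/(9.51×39.8) = 0.002642 K/W
Sum of the known resistances R_other = 0.002644 K/W
Required total resistance R_tot = ΔT/Q_allow = 149/35900 = 0.00415 K/W
R_vermiculite fill = R_tot − R_other = 0.001507 K/W
L = R·k·A = 0.001507×0.0675×39.8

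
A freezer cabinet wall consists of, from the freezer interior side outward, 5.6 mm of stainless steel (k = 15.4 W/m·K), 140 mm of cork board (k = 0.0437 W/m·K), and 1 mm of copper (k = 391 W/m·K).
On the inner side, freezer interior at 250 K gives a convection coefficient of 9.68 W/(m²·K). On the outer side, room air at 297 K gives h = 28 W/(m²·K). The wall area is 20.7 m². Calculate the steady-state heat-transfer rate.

Q ≈ 291 W

Treating each layer as a thermal resistance in series:
R_inner film = 1/(h_i·A) = 1/(9.68×20.7) = 0.004991 K/W
R_stainless steel = L/(kA) = 0.0056/(15.4×20.7) = 1.757×10^-5 K/W
R_cork board = L/(kA) = 0.14/(0.0437×20.7) = 0.1548 K/W
R_copper = L/(kA) = 0.001/(391×20.7) = 1.236×10^-7 K/W
R_outer film = 1/(h_o·A) = 1/(28×20.7) = 0.001725 K/W
R_total = 0.1615 K/W
Q = ΔT / R_total = 47 / 0.1615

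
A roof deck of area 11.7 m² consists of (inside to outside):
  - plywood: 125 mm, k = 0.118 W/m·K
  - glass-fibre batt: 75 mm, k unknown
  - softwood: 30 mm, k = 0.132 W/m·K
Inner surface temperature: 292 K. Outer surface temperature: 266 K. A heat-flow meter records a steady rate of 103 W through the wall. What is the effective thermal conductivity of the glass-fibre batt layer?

k ≈ 0.045 W/(m·K)

Series thermal resistances:
R_plywood = L/(kA) = 0.125/(0.118×11.7) = 0.09054 K/W
R_softwood = L/(kA) = 0.03/(0.132×11.7) = 0.01943 K/W
Sum of known resistances R_other = 0.11 K/W
Total R = ΔT/Q = 26/103 = 0.2524 K/W
R_glass-fibre batt = R_total − R_other = 0.1425 K/W
k = L/(R·A) = 0.075/(0.1425×11.7)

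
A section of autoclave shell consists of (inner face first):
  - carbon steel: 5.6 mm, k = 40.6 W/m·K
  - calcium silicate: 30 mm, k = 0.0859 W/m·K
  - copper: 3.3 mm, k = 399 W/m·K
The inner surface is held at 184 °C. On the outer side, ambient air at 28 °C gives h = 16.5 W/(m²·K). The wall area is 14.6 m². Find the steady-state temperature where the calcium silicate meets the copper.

T ≈ 51.1 °C

Using the resistance-network approach (series):
R_carbon steel = L/(kA) = 0.0056/(40.6×14.6) = 9.447×10^-6 K/W
R_calcium silicate = L/(kA) = 0.03/(0.0859×14.6) = 0.02392 K/W
R_copper = L/(kA) = 0.0033/(399×14.6) = 5.665×10^-7 K/W
R_outer film = 1/(h_o·A) = 1/(16.5×14.6) = 0.004151 K/W
R_total = 0.02808 K/W;  Q = ΔT/R_total = 156/0.02808 = 5555 W
T_interface = T_inner − Q·ΣR(inner→interface) = 184 − 5560×0.02393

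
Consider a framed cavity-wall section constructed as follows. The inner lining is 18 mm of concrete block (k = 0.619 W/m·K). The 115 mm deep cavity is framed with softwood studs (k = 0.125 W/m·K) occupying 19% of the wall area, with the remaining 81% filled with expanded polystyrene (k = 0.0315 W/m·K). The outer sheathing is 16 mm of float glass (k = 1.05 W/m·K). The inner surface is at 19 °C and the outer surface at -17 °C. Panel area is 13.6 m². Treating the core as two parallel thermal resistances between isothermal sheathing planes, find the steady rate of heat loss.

Sheathing layers in series; stud and cavity paths in parallel between them.
R_inner = 0.018/(0.619×13.6) = 0.002138 K/W
R_stud  = 0.115/(0.125×0.19×13.6) = 0.356 K/W
R_cav   = 0.115/(0.0315×0.81×13.6) = 0.3314 K/W
1/R_core = 1/R_stud + 1/R_cav → R_core = 0.1716 K/W
R_outer = 0.016/(1.05×13.6) = 0.00112 K/W
R_total = 0.1749 K/W
Q = ΔT/R_total = 36/0.1749

Q ≈ 206 W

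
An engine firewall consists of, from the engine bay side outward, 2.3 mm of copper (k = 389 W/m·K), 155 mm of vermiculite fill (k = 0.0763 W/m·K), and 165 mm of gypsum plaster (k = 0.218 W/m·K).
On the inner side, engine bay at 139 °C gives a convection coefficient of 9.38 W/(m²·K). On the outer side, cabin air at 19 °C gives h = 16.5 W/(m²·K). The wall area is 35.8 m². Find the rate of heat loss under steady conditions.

Q ≈ 1450 W

Treating each layer as a thermal resistance in series:
R_inner film = 1/(h_i·A) = 1/(9.38×35.8) = 0.002978 K/W
R_copper = L/(kA) = 0.0023/(389×35.8) = 1.652×10^-7 K/W
R_vermiculite fill = L/(kA) = 0.155/(0.0763×35.8) = 0.05674 K/W
R_gypsum plaster = L/(kA) = 0.165/(0.218×35.8) = 0.02114 K/W
R_outer film = 1/(h_o·A) = 1/(16.5×35.8) = 0.001693 K/W
R_total = 0.08256 K/W
Q = ΔT / R_total = 120 / 0.08256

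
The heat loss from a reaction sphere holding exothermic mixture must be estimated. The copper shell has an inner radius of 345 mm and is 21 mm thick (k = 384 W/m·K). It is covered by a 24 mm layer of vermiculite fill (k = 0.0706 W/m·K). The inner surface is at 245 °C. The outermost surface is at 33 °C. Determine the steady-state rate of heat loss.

For a spherical shell R = (1/r₁ − 1/r₂)/(4πk); film R = 1/(h·4πr²). In series:
R_copper shell = (1/0.345 − 1/0.366)/(4π×384) = 3.446×10^-5 K/W
R_vermiculite fill = (1/0.366 − 1/0.39)/(4π×0.0706) = 0.1895 K/W
R_total = 0.1896 K/W
Q = ΔT/R_total = 212/0.1896

Q ≈ 1120 W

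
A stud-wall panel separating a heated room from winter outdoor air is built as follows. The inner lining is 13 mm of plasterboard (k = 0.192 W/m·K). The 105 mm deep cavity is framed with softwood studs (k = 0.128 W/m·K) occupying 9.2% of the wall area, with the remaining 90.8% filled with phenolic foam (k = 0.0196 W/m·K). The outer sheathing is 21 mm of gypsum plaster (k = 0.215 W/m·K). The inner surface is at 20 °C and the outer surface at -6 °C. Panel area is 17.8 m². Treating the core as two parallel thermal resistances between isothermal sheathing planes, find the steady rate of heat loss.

Sheathing layers in series; stud and cavity paths in parallel between them.
R_inner = 0.013/(0.192×17.8) = 0.003804 K/W
R_stud  = 0.105/(0.128×0.092×17.8) = 0.5009 K/W
R_cav   = 0.105/(0.0196×0.908×17.8) = 0.3315 K/W
1/R_core = 1/R_stud + 1/R_cav → R_core = 0.1995 K/W
R_outer = 0.021/(0.215×17.8) = 0.005487 K/W
R_total = 0.2088 K/W
Q = ΔT/R_total = 26/0.2088

Q ≈ 125 W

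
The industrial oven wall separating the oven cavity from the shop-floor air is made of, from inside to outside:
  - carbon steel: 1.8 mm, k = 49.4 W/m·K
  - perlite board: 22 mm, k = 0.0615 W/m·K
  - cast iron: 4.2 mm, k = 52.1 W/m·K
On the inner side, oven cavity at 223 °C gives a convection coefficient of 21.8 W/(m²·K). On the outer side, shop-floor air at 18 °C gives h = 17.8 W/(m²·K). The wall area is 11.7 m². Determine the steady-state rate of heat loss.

Using the resistance-network approach (series):
R_inner film = 1/(h_i·A) = 1/(21.8×11.7) = 0.003921 K/W
R_carbon steel = L/(kA) = 0.0018/(49.4×11.7) = 3.114×10^-6 K/W
R_perlite board = L/(kA) = 0.022/(0.0615×11.7) = 0.03057 K/W
R_cast iron = L/(kA) = 0.0042/(52.1×11.7) = 6.89×10^-6 K/W
R_outer film = 1/(h_o·A) = 1/(17.8×11.7) = 0.004802 K/W
R_total = 0.03931 K/W
Q = ΔT / R_total = 205 / 0.03931

Q ≈ 5220 W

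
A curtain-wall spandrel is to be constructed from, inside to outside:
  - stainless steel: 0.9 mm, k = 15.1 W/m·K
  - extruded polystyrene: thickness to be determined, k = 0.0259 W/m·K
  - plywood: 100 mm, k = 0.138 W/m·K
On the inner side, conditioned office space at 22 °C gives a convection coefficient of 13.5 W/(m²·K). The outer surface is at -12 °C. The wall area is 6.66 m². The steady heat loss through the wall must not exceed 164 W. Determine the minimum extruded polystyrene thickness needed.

Model the wall as resistances in series:
R_inner film = 1/(h_i·A) = 1/(13.5×6.66) = 0.01112 K/W
R_stainless steel = L/(kA) = 0.0009/(15.1×6.66) = 8.949×10^-6 K/W
R_plywood = L/(kA) = 0.1/(0.138×6.66) = 0.1088 K/W
Sum of the known resistances R_other = 0.1199 K/W
Required total resistance R_tot = ΔT/Q_allow = 34/164 = 0.2073 K/W
R_extruded polystyrene = R_tot − R_other = 0.08738 K/W
L = R·k·A = 0.08738×0.0259×6.66

L ≈ 15.1 mm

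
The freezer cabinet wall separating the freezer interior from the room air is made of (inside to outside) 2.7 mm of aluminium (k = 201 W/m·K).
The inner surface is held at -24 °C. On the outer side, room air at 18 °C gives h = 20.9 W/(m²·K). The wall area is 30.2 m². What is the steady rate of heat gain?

Q ≈ 26500 W

Using the resistance-network approach (series):
R_aluminium = L/(kA) = 0.0027/(201×30.2) = 4.448×10^-7 K/W
R_outer film = 1/(h_o·A) = 1/(20.9×30.2) = 0.001584 K/W
R_total = 0.001585 K/W
Q = ΔT / R_total = 42 / 0.001585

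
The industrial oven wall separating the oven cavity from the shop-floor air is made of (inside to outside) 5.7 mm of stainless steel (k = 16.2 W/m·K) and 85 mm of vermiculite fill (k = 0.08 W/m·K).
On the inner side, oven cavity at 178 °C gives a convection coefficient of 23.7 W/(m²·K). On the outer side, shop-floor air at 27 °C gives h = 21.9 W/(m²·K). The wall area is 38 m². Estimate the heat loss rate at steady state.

Model the wall as resistances in series:
R_inner film = 1/(h_i·A) = 1/(23.7×38) = 0.00111 K/W
R_stainless steel = L/(kA) = 0.0057/(16.2×38) = 9.259×10^-6 K/W
R_vermiculite fill = L/(kA) = 0.085/(0.08×38) = 0.02796 K/W
R_outer film = 1/(h_o·A) = 1/(21.9×38) = 0.001202 K/W
R_total = 0.03028 K/W
Q = ΔT / R_total = 151 / 0.03028

Q ≈ 4990 W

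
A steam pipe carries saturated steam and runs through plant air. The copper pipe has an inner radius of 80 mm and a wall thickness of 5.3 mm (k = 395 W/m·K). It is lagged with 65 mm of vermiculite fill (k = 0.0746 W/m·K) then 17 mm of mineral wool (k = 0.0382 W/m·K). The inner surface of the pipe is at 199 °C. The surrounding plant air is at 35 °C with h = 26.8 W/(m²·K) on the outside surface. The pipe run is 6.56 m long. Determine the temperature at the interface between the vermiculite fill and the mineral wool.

T ≈ 81.8 °C

Cylindrical conduction, so R = ln(r₂/r₁)/(2πkL) per layer, in series:
R_copper pipe wall = ln(85.3/80)/(2π×395×6.56) = 3.94×10^-6 K/W
R_vermiculite fill = ln(150.3/85.3)/(2π×0.0746×6.56) = 0.1842 K/W
R_mineral wool = ln(167.3/150.3)/(2π×0.0382×6.56) = 0.06806 K/W
R_outer film = 1/(h_o·2πr_oL) = 1/(26.8×2π×0.1673×6.56) = 0.005411 K/W
R_total = 0.2577 K/W
Q = ΔT/R_total = 164/0.2577
Q = 636 W
T_interface = T_inner − Q·ΣR(inner→interface) = 199 − 636×0.1842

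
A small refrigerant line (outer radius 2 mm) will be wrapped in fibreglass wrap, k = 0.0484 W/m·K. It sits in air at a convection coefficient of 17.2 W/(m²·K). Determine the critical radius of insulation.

For a cylinder r_cr = k/h = 0.0484/17.2
r_cr = 2.81 mm; since the bare radius (2 mm) is below r_cr, adding a thin layer of insulation will *increase* heat loss.

r_cr ≈ 2.81 mm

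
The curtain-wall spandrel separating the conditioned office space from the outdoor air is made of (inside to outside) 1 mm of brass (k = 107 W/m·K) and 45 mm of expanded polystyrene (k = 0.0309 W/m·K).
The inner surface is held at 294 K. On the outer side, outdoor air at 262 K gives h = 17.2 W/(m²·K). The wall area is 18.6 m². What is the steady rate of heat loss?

Q ≈ 393 W

Using the resistance-network approach (series):
R_brass = L/(kA) = 0.001/(107×18.6) = 5.025×10^-7 K/W
R_expanded polystyrene = L/(kA) = 0.045/(0.0309×18.6) = 0.0783 K/W
R_outer film = 1/(h_o·A) = 1/(17.2×18.6) = 0.003126 K/W
R_total = 0.08142 K/W
Q = ΔT / R_total = 32 / 0.08142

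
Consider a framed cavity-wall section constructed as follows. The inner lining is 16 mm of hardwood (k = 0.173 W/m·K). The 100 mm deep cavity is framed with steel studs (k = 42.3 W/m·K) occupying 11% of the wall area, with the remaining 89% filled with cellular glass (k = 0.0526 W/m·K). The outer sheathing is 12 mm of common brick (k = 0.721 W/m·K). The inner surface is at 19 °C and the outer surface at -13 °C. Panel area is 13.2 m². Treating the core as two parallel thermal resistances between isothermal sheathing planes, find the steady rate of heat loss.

Sheathing layers in series; stud and cavity paths in parallel between them.
R_inner = 0.016/(0.173×13.2) = 0.007006 K/W
R_stud  = 0.1/(42.3×0.11×13.2) = 0.001628 K/W
R_cav   = 0.1/(0.0526×0.89×13.2) = 0.1618 K/W
1/R_core = 1/R_stud + 1/R_cav → R_core = 0.001612 K/W
R_outer = 0.012/(0.721×13.2) = 0.001261 K/W
R_total = 0.009879 K/W
Q = ΔT/R_total = 32/0.009879

Q ≈ 3240 W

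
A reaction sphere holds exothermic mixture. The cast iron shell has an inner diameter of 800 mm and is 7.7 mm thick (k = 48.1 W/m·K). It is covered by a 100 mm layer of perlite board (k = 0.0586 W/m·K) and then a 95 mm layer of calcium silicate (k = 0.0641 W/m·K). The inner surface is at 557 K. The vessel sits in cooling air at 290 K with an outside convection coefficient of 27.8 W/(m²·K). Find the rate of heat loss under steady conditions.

Q ≈ 254 W

For a spherical shell R = (1/r₁ − 1/r₂)/(4πk); film R = 1/(h·4πr²). In series:
R_cast iron shell = (1/0.4 − 1/0.4077)/(4π×48.1) = 7.812×10^-5 K/W
R_perlite board = (1/0.4077 − 1/0.5077)/(4π×0.0586) = 0.6561 K/W
R_calcium silicate = (1/0.5077 − 1/0.6027)/(4π×0.0641) = 0.3854 K/W
R_outer film = 1/(h·4πr_o²) = 1/(27.8×4π×0.6027²) = 0.00788 K/W
R_total = 1.049 K/W
Q = ΔT/R_total = 267/1.049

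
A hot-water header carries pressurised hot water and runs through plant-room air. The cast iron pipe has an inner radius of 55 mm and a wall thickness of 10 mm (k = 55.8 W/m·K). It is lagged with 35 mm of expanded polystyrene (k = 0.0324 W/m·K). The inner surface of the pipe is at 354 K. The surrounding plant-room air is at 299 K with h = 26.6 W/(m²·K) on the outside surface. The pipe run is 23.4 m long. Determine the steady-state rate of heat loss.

For a radial system each layer contributes R = ln(r_out/r_in)/(2πkL); films add R = 1/(hA).
R_cast iron pipe wall = ln(65/55)/(2π×55.8×23.4) = 2.036×10^-5 K/W
R_expanded polystyrene = ln(100/65)/(2π×0.0324×23.4) = 0.09043 K/W
R_outer film = 1/(h_o·2πr_oL) = 1/(26.6×2π×0.1×23.4) = 0.002557 K/W
R_total = 0.09301 K/W
Q = ΔT/R_total = 55/0.09301

Q ≈ 591 W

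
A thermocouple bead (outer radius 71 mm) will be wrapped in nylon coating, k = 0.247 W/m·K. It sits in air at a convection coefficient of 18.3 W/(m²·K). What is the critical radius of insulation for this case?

r_cr ≈ 27 mm

For a sphere r_cr = 2k/h = 2×0.247/18.3
r_cr = 27 mm; since the bare radius (71 mm) is above r_cr, any added insulation will reduce heat loss.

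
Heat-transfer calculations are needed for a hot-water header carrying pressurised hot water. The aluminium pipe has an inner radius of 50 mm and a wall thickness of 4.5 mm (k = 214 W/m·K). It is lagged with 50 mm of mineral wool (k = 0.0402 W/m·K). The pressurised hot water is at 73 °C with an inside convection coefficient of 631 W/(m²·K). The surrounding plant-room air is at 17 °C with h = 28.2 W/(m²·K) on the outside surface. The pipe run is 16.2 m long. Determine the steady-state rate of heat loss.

Per-layer cylindrical resistances, series-summed:
R_inner film = 1/(h_i·2πr₁L) = 1/(631×2π×0.05×16.2) = 3.114×10^-4 K/W
R_aluminium pipe wall = ln(54.5/50)/(2π×214×16.2) = 3.956×10^-6 K/W
R_mineral wool = ln(104.5/54.5)/(2π×0.0402×16.2) = 0.1591 K/W
R_outer film = 1/(h_o·2πr_oL) = 1/(28.2×2π×0.1045×16.2) = 0.003334 K/W
R_total = 0.1627 K/W
Q = ΔT/R_total = 56/0.1627

Q ≈ 344 W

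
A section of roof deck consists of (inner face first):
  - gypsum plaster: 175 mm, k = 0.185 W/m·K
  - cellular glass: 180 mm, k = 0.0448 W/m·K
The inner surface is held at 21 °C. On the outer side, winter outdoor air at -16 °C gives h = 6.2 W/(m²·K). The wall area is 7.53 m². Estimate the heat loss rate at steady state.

Q ≈ 54.4 W

Using the resistance-network approach (series):
R_gypsum plaster = L/(kA) = 0.175/(0.185×7.53) = 0.1256 K/W
R_cellular glass = L/(kA) = 0.18/(0.0448×7.53) = 0.5336 K/W
R_outer film = 1/(h_o·A) = 1/(6.2×7.53) = 0.02142 K/W
R_total = 0.6806 K/W
Q = ΔT / R_total = 37 / 0.6806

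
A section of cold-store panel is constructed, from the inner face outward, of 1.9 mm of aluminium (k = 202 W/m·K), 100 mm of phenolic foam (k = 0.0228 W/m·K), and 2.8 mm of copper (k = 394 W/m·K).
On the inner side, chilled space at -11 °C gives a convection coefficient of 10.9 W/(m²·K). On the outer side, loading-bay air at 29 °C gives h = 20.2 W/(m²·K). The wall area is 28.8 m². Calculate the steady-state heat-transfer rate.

Thermal resistances in series:
R_inner film = 1/(h_i·A) = 1/(10.9×28.8) = 0.003186 K/W
R_aluminium = L/(kA) = 0.0019/(202×28.8) = 3.266×10^-7 K/W
R_phenolic foam = L/(kA) = 0.1/(0.0228×28.8) = 0.1523 K/W
R_copper = L/(kA) = 0.0028/(394×28.8) = 2.468×10^-7 K/W
R_outer film = 1/(h_o·A) = 1/(20.2×28.8) = 0.001719 K/W
R_total = 0.1572 K/W
Q = ΔT / R_total = 40 / 0.1572

Q ≈ 254 W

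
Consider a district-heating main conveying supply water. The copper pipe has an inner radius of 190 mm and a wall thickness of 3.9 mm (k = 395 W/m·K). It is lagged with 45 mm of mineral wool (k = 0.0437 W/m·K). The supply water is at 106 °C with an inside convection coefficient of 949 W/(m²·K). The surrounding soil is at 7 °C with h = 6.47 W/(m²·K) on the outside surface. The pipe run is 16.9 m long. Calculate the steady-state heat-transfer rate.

Q ≈ 1940 W

Cylindrical conduction, so R = ln(r₂/r₁)/(2πkL) per layer, in series:
R_inner film = 1/(h_i·2πr₁L) = 1/(949×2π×0.19×16.9) = 5.223×10^-5 K/W
R_copper pipe wall = ln(193.9/190)/(2π×395×16.9) = 4.844×10^-7 K/W
R_mineral wool = ln(238.9/193.9)/(2π×0.0437×16.9) = 0.04498 K/W
R_outer film = 1/(h_o·2πr_oL) = 1/(6.47×2π×0.2389×16.9) = 0.006093 K/W
R_total = 0.05112 K/W
Q = ΔT/R_total = 99/0.05112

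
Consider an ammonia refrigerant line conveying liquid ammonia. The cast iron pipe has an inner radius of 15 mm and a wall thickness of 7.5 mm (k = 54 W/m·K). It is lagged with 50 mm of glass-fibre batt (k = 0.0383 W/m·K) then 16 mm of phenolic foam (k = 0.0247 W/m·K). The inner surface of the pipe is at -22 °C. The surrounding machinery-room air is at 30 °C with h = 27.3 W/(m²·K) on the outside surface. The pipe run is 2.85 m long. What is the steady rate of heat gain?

Per-layer cylindrical resistances, series-summed:
R_cast iron pipe wall = ln(22.5/15)/(2π×54×2.85) = 4.193×10^-4 K/W
R_glass-fibre batt = ln(72.5/22.5)/(2π×0.0383×2.85) = 1.706 K/W
R_phenolic foam = ln(88.5/72.5)/(2π×0.0247×2.85) = 0.4509 K/W
R_outer film = 1/(h_o·2πr_oL) = 1/(27.3×2π×0.0885×2.85) = 0.02311 K/W
R_total = 2.18 K/W
Q = ΔT/R_total = 52/2.18

Q ≈ 23.8 W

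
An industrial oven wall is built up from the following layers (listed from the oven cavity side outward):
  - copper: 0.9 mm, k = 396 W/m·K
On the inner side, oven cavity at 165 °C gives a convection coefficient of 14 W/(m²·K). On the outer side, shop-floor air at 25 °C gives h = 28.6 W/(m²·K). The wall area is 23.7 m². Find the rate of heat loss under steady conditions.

Model the wall as resistances in series:
R_inner film = 1/(h_i·A) = 1/(14×23.7) = 0.003014 K/W
R_copper = L/(kA) = 0.0009/(396×23.7) = 9.59×10^-8 K/W
R_outer film = 1/(h_o·A) = 1/(28.6×23.7) = 0.001475 K/W
R_total = 0.004489 K/W
Q = ΔT / R_total = 140 / 0.004489

Q ≈ 31200 W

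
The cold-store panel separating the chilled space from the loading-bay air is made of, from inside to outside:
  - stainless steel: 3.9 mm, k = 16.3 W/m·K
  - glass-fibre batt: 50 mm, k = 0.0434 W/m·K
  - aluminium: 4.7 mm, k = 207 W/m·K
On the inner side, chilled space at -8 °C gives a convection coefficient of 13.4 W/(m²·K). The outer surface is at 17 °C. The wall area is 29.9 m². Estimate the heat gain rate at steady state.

Q ≈ 609 W

Model the wall as resistances in series:
R_inner film = 1/(h_i·A) = 1/(13.4×29.9) = 0.002496 K/W
R_stainless steel = L/(kA) = 0.0039/(16.3×29.9) = 8.002×10^-6 K/W
R_glass-fibre batt = L/(kA) = 0.05/(0.0434×29.9) = 0.03853 K/W
R_aluminium = L/(kA) = 0.0047/(207×29.9) = 7.594×10^-7 K/W
R_total = 0.04104 K/W
Q = ΔT / R_total = 25 / 0.04104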